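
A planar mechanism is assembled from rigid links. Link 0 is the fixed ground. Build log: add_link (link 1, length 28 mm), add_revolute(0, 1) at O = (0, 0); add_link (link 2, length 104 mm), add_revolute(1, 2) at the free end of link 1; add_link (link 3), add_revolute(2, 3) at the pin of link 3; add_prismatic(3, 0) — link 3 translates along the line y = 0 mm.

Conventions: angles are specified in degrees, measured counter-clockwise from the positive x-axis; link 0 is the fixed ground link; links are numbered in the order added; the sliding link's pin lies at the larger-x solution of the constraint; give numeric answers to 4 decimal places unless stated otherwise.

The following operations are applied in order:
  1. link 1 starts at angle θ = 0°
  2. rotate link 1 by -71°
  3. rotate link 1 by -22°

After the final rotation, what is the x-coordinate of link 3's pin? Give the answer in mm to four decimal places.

geometry: r = 28 mm, L = 104 mm, e = 0 mm; θ starts at 0°
rotate link 1 by -71°: θ ← 0° -71° = -71°
rotate link 1 by -22°: θ ← -71° -22° = -93°
crank pin P = (r cos θ, r sin θ) = (-1.465407, -27.961627)
h = r sin θ − e = -27.961627 − 0 = -27.961627
x = r cos θ + √(L² − h²) = -1.465407 + 100.170592 = 98.705185

98.7052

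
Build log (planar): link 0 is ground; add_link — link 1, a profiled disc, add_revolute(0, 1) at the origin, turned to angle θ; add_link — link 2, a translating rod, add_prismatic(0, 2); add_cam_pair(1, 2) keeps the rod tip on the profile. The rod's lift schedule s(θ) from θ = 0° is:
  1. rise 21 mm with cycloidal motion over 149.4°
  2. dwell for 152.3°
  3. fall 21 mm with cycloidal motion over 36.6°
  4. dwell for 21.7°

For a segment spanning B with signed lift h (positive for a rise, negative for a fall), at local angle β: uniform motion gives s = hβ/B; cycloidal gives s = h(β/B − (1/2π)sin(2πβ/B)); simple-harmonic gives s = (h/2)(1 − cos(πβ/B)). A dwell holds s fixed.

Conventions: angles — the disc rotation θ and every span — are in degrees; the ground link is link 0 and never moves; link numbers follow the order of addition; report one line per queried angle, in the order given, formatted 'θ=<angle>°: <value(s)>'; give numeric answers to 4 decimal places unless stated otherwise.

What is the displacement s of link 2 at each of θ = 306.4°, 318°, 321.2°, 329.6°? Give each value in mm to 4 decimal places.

seg 1 [0°–149.4°] cycloidal, h=21: full span → s += 21 → s = 21.0000
seg 2 [149.4°–301.7°] dwell: s stays 21.0000
seg 3 [301.7°–338.3°] cycloidal, h=-21: θ=306.4° here. β=4.7, B=36.6. -21·(0.1284 − sin(2π·0.1284)/(2π)) = -0.2832 → s = 20.7168
seg 3 [301.7°–338.3°] cycloidal, h=-21: θ=318° here. β=16.3, B=36.6. -21·(0.4454 − sin(2π·0.4454)/(2π)) = -8.2273 → s = 12.7727
seg 3 [301.7°–338.3°] cycloidal, h=-21: θ=321.2° here. β=19.5, B=36.6. -21·(0.5328 − sin(2π·0.5328)/(2π)) = -11.8722 → s = 9.1278
seg 3 [301.7°–338.3°] cycloidal, h=-21: θ=329.6° here. β=27.9, B=36.6. -21·(0.7623 − sin(2π·0.7623)/(2π)) = -19.3405 → s = 1.6595

θ=306.4°: 20.7168
θ=318°: 12.7727
θ=321.2°: 9.1278
θ=329.6°: 1.6595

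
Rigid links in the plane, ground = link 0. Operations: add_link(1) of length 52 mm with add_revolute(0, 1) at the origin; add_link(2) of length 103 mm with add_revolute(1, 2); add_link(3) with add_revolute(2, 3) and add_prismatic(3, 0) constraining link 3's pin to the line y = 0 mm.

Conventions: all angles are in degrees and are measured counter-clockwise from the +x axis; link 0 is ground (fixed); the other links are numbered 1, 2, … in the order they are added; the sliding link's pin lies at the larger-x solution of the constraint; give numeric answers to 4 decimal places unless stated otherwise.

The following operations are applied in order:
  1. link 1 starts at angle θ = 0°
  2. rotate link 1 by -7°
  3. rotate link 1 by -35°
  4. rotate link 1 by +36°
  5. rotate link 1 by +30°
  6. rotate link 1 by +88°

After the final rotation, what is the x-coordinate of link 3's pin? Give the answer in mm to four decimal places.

geometry: r = 52 mm, L = 103 mm, e = 0 mm; θ starts at 0°
rotate link 1 by -7°: θ ← 0° -7° = -7°
rotate link 1 by -35°: θ ← -7° -35° = -42°
rotate link 1 by +36°: θ ← -42° +36° = -6°
rotate link 1 by +30°: θ ← -6° +30° = 24°
rotate link 1 by +88°: θ ← 24° +88° = 112°
crank pin P = (r cos θ, r sin θ) = (-19.479543, 48.213560)
h = r sin θ − e = 48.213560 − 0 = 48.213560
x = r cos θ + √(L² − h²) = -19.479543 + 91.018968 = 71.539425

71.5394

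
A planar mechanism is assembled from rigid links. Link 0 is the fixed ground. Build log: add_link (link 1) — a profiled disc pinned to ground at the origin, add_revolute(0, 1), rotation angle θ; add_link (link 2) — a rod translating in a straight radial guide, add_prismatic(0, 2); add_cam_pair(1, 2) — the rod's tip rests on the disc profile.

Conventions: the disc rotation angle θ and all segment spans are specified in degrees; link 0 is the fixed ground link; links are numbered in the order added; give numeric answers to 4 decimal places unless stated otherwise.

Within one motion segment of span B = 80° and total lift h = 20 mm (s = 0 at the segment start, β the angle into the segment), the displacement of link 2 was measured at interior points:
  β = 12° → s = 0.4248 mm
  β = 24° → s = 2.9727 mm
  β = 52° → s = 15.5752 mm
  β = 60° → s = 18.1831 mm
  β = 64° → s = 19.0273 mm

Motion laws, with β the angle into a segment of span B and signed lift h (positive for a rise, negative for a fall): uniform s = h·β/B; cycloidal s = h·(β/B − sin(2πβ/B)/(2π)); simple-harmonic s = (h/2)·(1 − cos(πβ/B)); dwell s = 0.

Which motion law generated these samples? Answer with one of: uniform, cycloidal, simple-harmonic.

candidates at β/B = r: uniform s = h·r (linear in β); cycloidal s = h·(r − sin(2πr)/(2π)); simple-harmonic s = (h/2)(1 − cos(πr))
β=12°: printed 0.4248 | uniform 3.0000, cycloidal 0.4248, simple-harmonic 1.0899
β=24°: printed 2.9727 | uniform 6.0000, cycloidal 2.9727, simple-harmonic 4.1221
β=52°: printed 15.5752 | uniform 13.0000, cycloidal 15.5752, simple-harmonic 14.5399
β=60°: printed 18.1831 | uniform 15.0000, cycloidal 18.1831, simple-harmonic 17.0711
β=64°: printed 19.0273 | uniform 16.0000, cycloidal 19.0273, simple-harmonic 18.0902
only one law matches every sample → cycloidal

cycloidal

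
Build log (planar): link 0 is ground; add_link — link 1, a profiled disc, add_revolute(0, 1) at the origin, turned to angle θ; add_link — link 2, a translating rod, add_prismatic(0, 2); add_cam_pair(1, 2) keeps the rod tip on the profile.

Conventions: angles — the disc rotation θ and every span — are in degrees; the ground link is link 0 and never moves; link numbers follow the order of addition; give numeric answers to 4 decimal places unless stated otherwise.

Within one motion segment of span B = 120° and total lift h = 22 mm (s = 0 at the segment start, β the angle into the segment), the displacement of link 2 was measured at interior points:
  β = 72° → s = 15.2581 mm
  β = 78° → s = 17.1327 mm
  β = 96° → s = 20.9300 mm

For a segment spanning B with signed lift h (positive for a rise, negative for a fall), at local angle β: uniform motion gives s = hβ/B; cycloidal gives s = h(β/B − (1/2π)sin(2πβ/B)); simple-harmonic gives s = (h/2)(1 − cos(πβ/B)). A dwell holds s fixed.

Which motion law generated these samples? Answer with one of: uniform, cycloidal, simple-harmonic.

candidates at β/B = r: uniform s = h·r (linear in β); cycloidal s = h·(r − sin(2πr)/(2π)); simple-harmonic s = (h/2)(1 − cos(πr))
β=72°: printed 15.2581 | uniform 13.2000, cycloidal 15.2581, simple-harmonic 14.3992
β=78°: printed 17.1327 | uniform 14.3000, cycloidal 17.1327, simple-harmonic 15.9939
β=96°: printed 20.9300 | uniform 17.6000, cycloidal 20.9300, simple-harmonic 19.8992
only one law matches every sample → cycloidal

cycloidal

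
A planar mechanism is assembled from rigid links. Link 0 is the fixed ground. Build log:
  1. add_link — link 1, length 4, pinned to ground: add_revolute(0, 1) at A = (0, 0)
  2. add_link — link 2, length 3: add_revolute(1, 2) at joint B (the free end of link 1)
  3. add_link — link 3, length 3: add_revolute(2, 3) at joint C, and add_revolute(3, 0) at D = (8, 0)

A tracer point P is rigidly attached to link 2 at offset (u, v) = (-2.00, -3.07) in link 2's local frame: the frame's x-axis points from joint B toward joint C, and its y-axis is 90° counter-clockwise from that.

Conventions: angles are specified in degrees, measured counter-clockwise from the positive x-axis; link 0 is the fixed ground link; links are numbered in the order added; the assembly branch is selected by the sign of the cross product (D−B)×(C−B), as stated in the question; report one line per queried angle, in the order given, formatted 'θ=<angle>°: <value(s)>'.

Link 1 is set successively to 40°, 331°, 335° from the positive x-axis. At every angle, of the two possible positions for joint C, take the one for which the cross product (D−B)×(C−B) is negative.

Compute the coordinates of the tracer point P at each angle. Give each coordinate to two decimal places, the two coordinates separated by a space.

A=(0,0), D=(8.00,0)
θ=40°: B = A + 4.00·(cos40°, sin40°) = (3.0642, 2.5712)
θ=40°: |BD| = 5.5654
θ=40°: circle(B,3.00) ∩ circle(D,3.00): a=2.7827, h=1.1210
θ=40°:   candidates: C₊=(6.0500,2.2798) cross=6.239; C₋=(5.0142,0.2914) cross=-6.239
θ=40°:   branch - wants cross < 0 → take C=(5.0142,0.2914) (cross=-6.239)
θ=40°: ex = (C−B)/|BC| = (0.6500,-0.7599); ey = (0.7599,0.6500)
θ=40°: P = B + -2.00·ex + -3.07·ey = (-0.5688,2.0955)
θ=331°: B = A + 4.00·(cos331°, sin331°) = (3.4985, -1.9392)
θ=331°: |BD| = 4.9015
θ=331°: circle(B,3.00) ∩ circle(D,3.00): a=2.4507, h=1.7303
θ=331°:   candidates: C₊=(5.0647,0.6195) cross=8.481; C₋=(6.4338,-2.5587) cross=-8.481
θ=331°:   branch - wants cross < 0 → take C=(6.4338,-2.5587) (cross=-8.481)
θ=331°: ex = (C−B)/|BC| = (0.9784,-0.2065); ey = (0.2065,0.9784)
θ=331°: P = B + -2.00·ex + -3.07·ey = (0.9076,-4.5301)
θ=335°: B = A + 4.00·(cos335°, sin335°) = (3.6252, -1.6905)
θ=335°: |BD| = 4.6900
θ=335°: circle(B,3.00) ∩ circle(D,3.00): a=2.3450, h=1.8711
θ=335°:   candidates: C₊=(5.1382,0.9001) cross=8.775; C₋=(6.4870,-2.5905) cross=-8.775
θ=335°:   branch - wants cross < 0 → take C=(6.4870,-2.5905) (cross=-8.775)
θ=335°: ex = (C−B)/|BC| = (0.9539,-0.3000); ey = (0.3000,0.9539)
θ=335°: P = B + -2.00·ex + -3.07·ey = (0.7963,-4.0190)

θ=40°: -0.57 2.10
θ=331°: 0.91 -4.53
θ=335°: 0.80 -4.02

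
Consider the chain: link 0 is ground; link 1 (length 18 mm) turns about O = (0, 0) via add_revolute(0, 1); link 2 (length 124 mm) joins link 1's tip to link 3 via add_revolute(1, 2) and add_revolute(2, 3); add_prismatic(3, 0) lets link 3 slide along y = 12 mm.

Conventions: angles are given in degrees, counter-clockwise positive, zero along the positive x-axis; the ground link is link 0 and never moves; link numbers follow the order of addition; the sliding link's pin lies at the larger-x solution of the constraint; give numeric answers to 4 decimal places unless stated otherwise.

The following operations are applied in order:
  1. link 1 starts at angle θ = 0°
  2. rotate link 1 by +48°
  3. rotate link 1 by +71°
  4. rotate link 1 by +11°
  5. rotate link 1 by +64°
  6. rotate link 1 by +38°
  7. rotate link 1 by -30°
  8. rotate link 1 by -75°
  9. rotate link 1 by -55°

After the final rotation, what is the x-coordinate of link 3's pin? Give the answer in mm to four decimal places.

geometry: r = 18 mm, L = 124 mm, e = 12 mm; θ starts at 0°
rotate link 1 by +48°: θ ← 0° +48° = 48°
rotate link 1 by +71°: θ ← 48° +71° = 119°
rotate link 1 by +11°: θ ← 119° +11° = 130°
rotate link 1 by +64°: θ ← 130° +64° = 194°
rotate link 1 by +38°: θ ← 194° +38° = 232°
rotate link 1 by -30°: θ ← 232° -30° = 202°
rotate link 1 by -75°: θ ← 202° -75° = 127°
rotate link 1 by -55°: θ ← 127° -55° = 72°
crank pin P = (r cos θ, r sin θ) = (5.562306, 17.119017)
h = r sin θ − e = 17.119017 − 12 = 5.119017
x = r cos θ + √(L² − h²) = 5.562306 + 123.894292 = 129.456598

129.4566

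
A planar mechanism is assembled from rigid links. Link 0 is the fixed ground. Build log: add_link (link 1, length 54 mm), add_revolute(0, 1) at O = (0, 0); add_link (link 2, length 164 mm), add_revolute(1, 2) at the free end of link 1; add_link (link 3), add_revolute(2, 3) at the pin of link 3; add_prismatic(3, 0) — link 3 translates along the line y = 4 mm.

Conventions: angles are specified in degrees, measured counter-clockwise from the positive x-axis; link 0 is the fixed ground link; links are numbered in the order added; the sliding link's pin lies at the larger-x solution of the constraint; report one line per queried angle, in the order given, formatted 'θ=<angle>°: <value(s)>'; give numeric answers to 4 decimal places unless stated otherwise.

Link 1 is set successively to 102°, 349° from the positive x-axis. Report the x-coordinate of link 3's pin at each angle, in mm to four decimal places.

geometry: r = 54 mm, L = 164 mm, e = 4 mm
θ=102°: crank pin P = (r cos θ, r sin θ) = (-11.227231, 52.819970)
θ=102°: h = r sin θ − e = 52.819970 − 4 = 48.819970
θ=102°: x = r cos θ + √(L² − h²) = -11.227231 + 156.565036 = 145.337805
θ=349°: crank pin P = (r cos θ, r sin θ) = (53.007868, -10.303686)
θ=349°: h = r sin θ − e = -10.303686 − 4 = -14.303686
θ=349°: x = r cos θ + √(L² − h²) = 53.007868 + 163.375043 = 216.382911

θ=102°: 145.3378
θ=349°: 216.3829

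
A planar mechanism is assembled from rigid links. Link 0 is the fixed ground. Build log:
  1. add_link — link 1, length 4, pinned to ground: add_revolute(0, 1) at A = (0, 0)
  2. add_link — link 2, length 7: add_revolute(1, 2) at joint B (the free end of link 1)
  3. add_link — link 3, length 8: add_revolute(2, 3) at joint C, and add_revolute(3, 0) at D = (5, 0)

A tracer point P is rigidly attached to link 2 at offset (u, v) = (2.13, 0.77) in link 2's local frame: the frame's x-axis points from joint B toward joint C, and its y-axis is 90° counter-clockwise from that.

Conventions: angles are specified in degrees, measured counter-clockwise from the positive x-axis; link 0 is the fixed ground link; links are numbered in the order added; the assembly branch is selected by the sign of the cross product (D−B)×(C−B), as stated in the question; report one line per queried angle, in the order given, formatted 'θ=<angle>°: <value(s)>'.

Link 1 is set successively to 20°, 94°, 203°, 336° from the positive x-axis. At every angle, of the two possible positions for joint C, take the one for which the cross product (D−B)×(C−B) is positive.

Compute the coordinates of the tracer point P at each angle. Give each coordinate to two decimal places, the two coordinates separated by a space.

A=(0,0), D=(5.00,0)
θ=20°: B = A + 4.00·(cos20°, sin20°) = (3.7588, 1.3681)
θ=20°: |BD| = 1.8472
θ=20°: circle(B,7.00) ∩ circle(D,8.00): a=-3.1365, h=6.2580
θ=20°:   candidates: C₊=(6.2860,7.8960) cross=11.560; C₋=(-2.9835,-0.5140) cross=-11.560
θ=20°:   branch + wants cross > 0 → take C=(6.2860,7.8960) (cross=11.560)
θ=20°: ex = (C−B)/|BC| = (0.3610,0.9326); ey = (-0.9326,0.3610)
θ=20°: P = B + 2.13·ex + 0.77·ey = (3.8097,3.6324)
θ=94°: B = A + 4.00·(cos94°, sin94°) = (-0.2790, 3.9903)
θ=94°: |BD| = 6.6174
θ=94°: circle(B,7.00) ∩ circle(D,8.00): a=2.1753, h=6.6534
θ=94°:   candidates: C₊=(5.4683,7.9863) cross=44.028; C₋=(-2.5556,-2.6292) cross=-44.028
θ=94°:   branch + wants cross > 0 → take C=(5.4683,7.9863) (cross=44.028)
θ=94°: ex = (C−B)/|BC| = (0.8210,0.5709); ey = (-0.5709,0.8210)
θ=94°: P = B + 2.13·ex + 0.77·ey = (1.0302,5.8384)
θ=203°: B = A + 4.00·(cos203°, sin203°) = (-3.6820, -1.5629)
θ=203°: |BD| = 8.8216
θ=203°: circle(B,7.00) ∩ circle(D,8.00): a=3.5606, h=6.0268
θ=203°:   candidates: C₊=(-1.2455,4.9994) cross=53.166; C₋=(0.8900,-6.8635) cross=-53.166
θ=203°:   branch + wants cross > 0 → take C=(-1.2455,4.9994) (cross=53.166)
θ=203°: ex = (C−B)/|BC| = (0.3481,0.9375); ey = (-0.9375,0.3481)
θ=203°: P = B + 2.13·ex + 0.77·ey = (-3.6625,0.7019)
θ=336°: B = A + 4.00·(cos336°, sin336°) = (3.6542, -1.6269)
θ=336°: |BD| = 2.1114
θ=336°: circle(B,7.00) ∩ circle(D,8.00): a=-2.4964, h=6.5397
θ=336°:   candidates: C₊=(-2.9761,0.6179) cross=13.808; C₋=(7.1021,-7.7189) cross=-13.808
θ=336°:   branch + wants cross > 0 → take C=(-2.9761,0.6179) (cross=13.808)
θ=336°: ex = (C−B)/|BC| = (-0.9472,0.3207); ey = (-0.3207,-0.9472)
θ=336°: P = B + 2.13·ex + 0.77·ey = (1.3897,-1.6732)

θ=20°: 3.81 3.63
θ=94°: 1.03 5.84
θ=203°: -3.66 0.70
θ=336°: 1.39 -1.67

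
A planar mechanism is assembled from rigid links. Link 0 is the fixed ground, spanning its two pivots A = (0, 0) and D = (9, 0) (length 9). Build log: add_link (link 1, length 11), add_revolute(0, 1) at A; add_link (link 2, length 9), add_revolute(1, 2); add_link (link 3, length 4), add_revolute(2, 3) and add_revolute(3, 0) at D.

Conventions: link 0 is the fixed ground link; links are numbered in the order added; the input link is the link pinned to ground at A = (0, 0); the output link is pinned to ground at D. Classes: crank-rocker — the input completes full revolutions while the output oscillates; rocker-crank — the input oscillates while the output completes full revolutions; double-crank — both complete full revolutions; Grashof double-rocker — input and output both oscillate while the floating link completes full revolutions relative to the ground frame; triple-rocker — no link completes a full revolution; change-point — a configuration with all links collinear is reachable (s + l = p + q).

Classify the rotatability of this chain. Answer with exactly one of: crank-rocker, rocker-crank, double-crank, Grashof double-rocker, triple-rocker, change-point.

lengths: ground=9, input=11, coupler=9, output=4
sorted: s=4 (shortest), l=11 (longest), p+q=18
s + l = 15 vs p + q = 18
s + l < p + q (Grashof) with shortest = output link → rocker-crank

rocker-crank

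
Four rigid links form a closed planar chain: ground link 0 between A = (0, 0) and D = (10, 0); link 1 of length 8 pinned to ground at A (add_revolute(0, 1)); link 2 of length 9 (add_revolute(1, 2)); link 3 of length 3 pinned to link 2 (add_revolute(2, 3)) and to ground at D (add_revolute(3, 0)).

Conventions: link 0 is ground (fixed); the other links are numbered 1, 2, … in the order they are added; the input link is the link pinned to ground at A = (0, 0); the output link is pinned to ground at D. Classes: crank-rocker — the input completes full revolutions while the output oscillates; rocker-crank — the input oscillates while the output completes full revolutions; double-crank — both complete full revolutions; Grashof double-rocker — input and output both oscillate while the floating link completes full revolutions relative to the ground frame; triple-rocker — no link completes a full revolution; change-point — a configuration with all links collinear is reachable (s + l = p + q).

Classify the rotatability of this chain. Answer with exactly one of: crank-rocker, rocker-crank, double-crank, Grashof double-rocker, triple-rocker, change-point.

lengths: ground=10, input=8, coupler=9, output=3
sorted: s=3 (shortest), l=10 (longest), p+q=17
s + l = 13 vs p + q = 17
s + l < p + q (Grashof) with shortest = output link → rocker-crank

rocker-crank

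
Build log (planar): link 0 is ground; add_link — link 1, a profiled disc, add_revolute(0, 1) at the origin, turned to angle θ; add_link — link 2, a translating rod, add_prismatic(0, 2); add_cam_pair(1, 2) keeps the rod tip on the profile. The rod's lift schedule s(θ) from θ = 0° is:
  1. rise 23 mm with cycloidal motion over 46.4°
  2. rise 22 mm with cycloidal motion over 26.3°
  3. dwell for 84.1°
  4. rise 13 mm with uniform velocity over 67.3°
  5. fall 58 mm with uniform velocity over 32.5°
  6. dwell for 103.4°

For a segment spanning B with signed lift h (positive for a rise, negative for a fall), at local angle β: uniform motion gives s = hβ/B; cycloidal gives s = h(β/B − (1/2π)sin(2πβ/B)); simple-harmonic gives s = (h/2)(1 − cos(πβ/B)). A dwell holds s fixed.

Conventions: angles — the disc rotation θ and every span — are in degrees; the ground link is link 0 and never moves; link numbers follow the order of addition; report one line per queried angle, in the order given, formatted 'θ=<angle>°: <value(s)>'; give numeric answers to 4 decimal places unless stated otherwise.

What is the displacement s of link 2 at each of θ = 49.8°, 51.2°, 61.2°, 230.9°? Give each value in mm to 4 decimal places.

seg 1 [0°–46.4°] cycloidal, h=23: full span → s += 23 → s = 23.0000
seg 2 [46.4°–72.7°] cycloidal, h=22: θ=49.8° here. β=3.4, B=26.3. 22·(0.1293 − sin(2π·0.1293)/(2π)) = 0.3026 → s = 23.3026
seg 2 [46.4°–72.7°] cycloidal, h=22: θ=51.2° here. β=4.8, B=26.3. 22·(0.1825 − sin(2π·0.1825)/(2π)) = 0.8239 → s = 23.8239
seg 2 [46.4°–72.7°] cycloidal, h=22: θ=61.2° here. β=14.8, B=26.3. 22·(0.5627 − sin(2π·0.5627)/(2π)) = 13.7250 → s = 36.7250
seg 2 [46.4°–72.7°] cycloidal, h=22: full span → s += 22 → s = 45.0000
seg 3 [72.7°–156.8°] dwell: s stays 45.0000
seg 4 [156.8°–224.1°] uniform, h=13: full span → s += 13 → s = 58.0000
seg 5 [224.1°–256.6°] uniform, h=-58: θ=230.9° here. β=6.8, B=32.5. -58·6.8/32.5 = -12.1354 → s = 45.8646

θ=49.8°: 23.3026
θ=51.2°: 23.8239
θ=61.2°: 36.7250
θ=230.9°: 45.8646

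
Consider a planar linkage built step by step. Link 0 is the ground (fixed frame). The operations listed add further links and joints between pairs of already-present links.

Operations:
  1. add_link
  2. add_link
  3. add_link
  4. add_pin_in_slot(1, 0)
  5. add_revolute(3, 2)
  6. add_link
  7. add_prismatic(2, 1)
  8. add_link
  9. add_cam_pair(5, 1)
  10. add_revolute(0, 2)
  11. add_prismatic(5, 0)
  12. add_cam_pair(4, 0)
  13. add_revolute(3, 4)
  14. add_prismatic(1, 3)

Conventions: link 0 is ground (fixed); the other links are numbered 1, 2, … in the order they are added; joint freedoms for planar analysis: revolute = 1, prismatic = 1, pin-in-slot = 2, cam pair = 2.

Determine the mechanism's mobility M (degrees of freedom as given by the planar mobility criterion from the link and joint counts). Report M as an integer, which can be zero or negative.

ground; <1,0,0>
#1 <2,0,0>
#2 <3,0,0>
#3 <4,0,0>
PS:1↔0 J2 <4,0,1>
R:3↔2 J1 <4,1,1>
#4 <5,1,1>
P:2↔1 J1 <5,2,1>
#5 <6,2,1>
C:5↔1 J2 <6,2,2>
R:0↔2 J1 <6,3,2>
P:5↔0 J1 <6,4,2>
C:4↔0 J2 <6,4,3>
R:3↔4 J1 <6,5,3>
P:1↔3 J1 <6,6,3>
3×5 − 2×6 − 1×3 = 0

M = 0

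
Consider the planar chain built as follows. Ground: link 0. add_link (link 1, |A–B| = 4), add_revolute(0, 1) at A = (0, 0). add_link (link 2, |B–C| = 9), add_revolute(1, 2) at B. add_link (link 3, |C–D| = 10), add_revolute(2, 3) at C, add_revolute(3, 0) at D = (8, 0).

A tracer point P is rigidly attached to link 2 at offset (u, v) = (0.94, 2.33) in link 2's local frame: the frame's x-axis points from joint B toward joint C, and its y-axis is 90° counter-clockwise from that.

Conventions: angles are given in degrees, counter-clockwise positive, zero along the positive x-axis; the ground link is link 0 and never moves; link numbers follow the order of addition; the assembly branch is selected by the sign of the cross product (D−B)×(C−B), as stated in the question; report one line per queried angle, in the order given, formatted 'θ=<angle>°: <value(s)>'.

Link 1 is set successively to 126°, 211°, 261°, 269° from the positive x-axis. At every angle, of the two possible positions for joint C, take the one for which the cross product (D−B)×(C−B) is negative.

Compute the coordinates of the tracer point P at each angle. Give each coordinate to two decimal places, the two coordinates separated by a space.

A=(0,0), D=(8.00,0)
θ=126°: B = A + 4.00·(cos126°, sin126°) = (-2.3511, 3.2361)
θ=126°: |BD| = 10.8452
θ=126°: circle(B,9.00) ∩ circle(D,10.00): a=4.5466, h=7.7671
θ=126°:   candidates: C₊=(4.3060,9.2927) cross=84.236; C₋=(-0.3292,-5.5339) cross=-84.236
θ=126°:   branch - wants cross < 0 → take C=(-0.3292,-5.5339) (cross=-84.236)
θ=126°: ex = (C−B)/|BC| = (0.2247,-0.9744); ey = (0.9744,0.2247)
θ=126°: P = B + 0.94·ex + 2.33·ey = (0.1305,2.8435)
θ=211°: B = A + 4.00·(cos211°, sin211°) = (-3.4287, -2.0602)
θ=211°: |BD| = 11.6129
θ=211°: circle(B,9.00) ∩ circle(D,10.00): a=4.9884, h=7.4911
θ=211°:   candidates: C₊=(0.1516,6.1970) cross=86.993; C₋=(2.8095,-8.5474) cross=-86.993
θ=211°:   branch - wants cross < 0 → take C=(2.8095,-8.5474) (cross=-86.993)
θ=211°: ex = (C−B)/|BC| = (0.6931,-0.7208); ey = (0.7208,0.6931)
θ=211°: P = B + 0.94·ex + 2.33·ey = (-1.0976,-1.1227)
θ=261°: B = A + 4.00·(cos261°, sin261°) = (-0.6257, -3.9508)
θ=261°: |BD| = 9.4875
θ=261°: circle(B,9.00) ∩ circle(D,10.00): a=3.7424, h=8.1850
θ=261°:   candidates: C₊=(-0.6316,5.0492) cross=77.655; C₋=(6.1851,-9.8339) cross=-77.655
θ=261°:   branch - wants cross < 0 → take C=(6.1851,-9.8339) (cross=-77.655)
θ=261°: ex = (C−B)/|BC| = (0.7568,-0.6537); ey = (0.6537,0.7568)
θ=261°: P = B + 0.94·ex + 2.33·ey = (1.6087,-2.8020)
θ=269°: B = A + 4.00·(cos269°, sin269°) = (-0.0698, -3.9994)
θ=269°: |BD| = 9.0065
θ=269°: circle(B,9.00) ∩ circle(D,10.00): a=3.4485, h=8.3131
θ=269°:   candidates: C₊=(-0.6715,4.9805) cross=74.872; C₋=(6.7115,-9.9166) cross=-74.872
θ=269°:   branch - wants cross < 0 → take C=(6.7115,-9.9166) (cross=-74.872)
θ=269°: ex = (C−B)/|BC| = (0.7535,-0.6575); ey = (0.6575,0.7535)
θ=269°: P = B + 0.94·ex + 2.33·ey = (2.1704,-2.8618)

θ=126°: 0.13 2.84
θ=211°: -1.10 -1.12
θ=261°: 1.61 -2.80
θ=269°: 2.17 -2.86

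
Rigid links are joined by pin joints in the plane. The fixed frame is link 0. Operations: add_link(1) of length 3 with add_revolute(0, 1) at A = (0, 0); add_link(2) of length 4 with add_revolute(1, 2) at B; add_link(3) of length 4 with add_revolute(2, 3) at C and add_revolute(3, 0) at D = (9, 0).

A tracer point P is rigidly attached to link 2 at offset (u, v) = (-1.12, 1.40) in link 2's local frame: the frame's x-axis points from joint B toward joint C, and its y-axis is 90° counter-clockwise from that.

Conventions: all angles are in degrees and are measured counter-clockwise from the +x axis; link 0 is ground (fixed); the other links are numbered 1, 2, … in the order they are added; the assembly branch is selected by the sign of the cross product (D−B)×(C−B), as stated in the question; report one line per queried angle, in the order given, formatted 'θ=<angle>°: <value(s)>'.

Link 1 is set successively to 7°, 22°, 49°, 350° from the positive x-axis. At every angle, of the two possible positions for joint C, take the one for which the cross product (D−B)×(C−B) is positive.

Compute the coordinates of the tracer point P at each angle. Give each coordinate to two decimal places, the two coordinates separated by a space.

A=(0,0), D=(9.00,0)
θ=7°: B = A + 3.00·(cos7°, sin7°) = (2.9776, 0.3656)
θ=7°: |BD| = 6.0334
θ=7°: circle(B,4.00) ∩ circle(D,4.00): a=3.0167, h=2.6267
θ=7°:   candidates: C₊=(6.1480,2.8046) cross=15.848; C₋=(5.8297,-2.4390) cross=-15.848
θ=7°:   branch + wants cross > 0 → take C=(6.1480,2.8046) (cross=15.848)
θ=7°: ex = (C−B)/|BC| = (0.7926,0.6098); ey = (-0.6098,0.7926)
θ=7°: P = B + -1.12·ex + 1.40·ey = (1.2363,0.7923)
θ=22°: B = A + 3.00·(cos22°, sin22°) = (2.7816, 1.1238)
θ=22°: |BD| = 6.3192
θ=22°: circle(B,4.00) ∩ circle(D,4.00): a=3.1596, h=2.4530
θ=22°:   candidates: C₊=(6.3270,2.9758) cross=15.501; C₋=(5.4545,-1.8519) cross=-15.501
θ=22°:   branch + wants cross > 0 → take C=(6.3270,2.9758) (cross=15.501)
θ=22°: ex = (C−B)/|BC| = (0.8864,0.4630); ey = (-0.4630,0.8864)
θ=22°: P = B + -1.12·ex + 1.40·ey = (1.1406,1.8462)
θ=49°: B = A + 3.00·(cos49°, sin49°) = (1.9682, 2.2641)
θ=49°: |BD| = 7.3873
θ=49°: circle(B,4.00) ∩ circle(D,4.00): a=3.6937, h=1.5352
θ=49°:   candidates: C₊=(5.9546,2.5934) cross=11.341; C₋=(5.0136,-0.3292) cross=-11.341
θ=49°:   branch + wants cross > 0 → take C=(5.9546,2.5934) (cross=11.341)
θ=49°: ex = (C−B)/|BC| = (0.9966,0.0823); ey = (-0.0823,0.9966)
θ=49°: P = B + -1.12·ex + 1.40·ey = (0.7367,3.5672)
θ=350°: B = A + 3.00·(cos350°, sin350°) = (2.9544, -0.5209)
θ=350°: |BD| = 6.0680
θ=350°: circle(B,4.00) ∩ circle(D,4.00): a=3.0340, h=2.6067
θ=350°:   candidates: C₊=(5.7534,2.3366) cross=15.817; C₋=(6.2010,-2.8576) cross=-15.817
θ=350°:   branch + wants cross > 0 → take C=(5.7534,2.3366) (cross=15.817)
θ=350°: ex = (C−B)/|BC| = (0.6997,0.7144); ey = (-0.7144,0.6997)
θ=350°: P = B + -1.12·ex + 1.40·ey = (1.1706,-0.3414)

θ=7°: 1.24 0.79
θ=22°: 1.14 1.85
θ=49°: 0.74 3.57
θ=350°: 1.17 -0.34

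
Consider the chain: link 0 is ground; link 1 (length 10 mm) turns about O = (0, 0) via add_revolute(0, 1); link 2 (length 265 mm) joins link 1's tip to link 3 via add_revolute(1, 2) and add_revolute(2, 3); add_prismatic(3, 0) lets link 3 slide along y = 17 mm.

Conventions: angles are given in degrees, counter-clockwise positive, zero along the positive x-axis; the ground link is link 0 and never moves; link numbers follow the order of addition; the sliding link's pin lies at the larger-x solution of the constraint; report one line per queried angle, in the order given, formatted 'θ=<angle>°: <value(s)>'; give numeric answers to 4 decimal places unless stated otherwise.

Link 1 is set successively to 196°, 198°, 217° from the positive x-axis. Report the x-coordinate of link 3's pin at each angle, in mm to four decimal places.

geometry: r = 10 mm, L = 265 mm, e = 17 mm
θ=196°: crank pin P = (r cos θ, r sin θ) = (-9.612617, -2.756374)
θ=196°: h = r sin θ − e = -2.756374 − 17 = -19.756374
θ=196°: x = r cos θ + √(L² − h²) = -9.612617 + 264.262532 = 254.649915
θ=198°: crank pin P = (r cos θ, r sin θ) = (-9.510565, -3.090170)
θ=198°: h = r sin θ − e = -3.090170 − 17 = -20.090170
θ=198°: x = r cos θ + √(L² − h²) = -9.510565 + 264.237365 = 254.726800
θ=217°: crank pin P = (r cos θ, r sin θ) = (-7.986355, -6.018150)
θ=217°: h = r sin θ − e = -6.018150 − 17 = -23.018150
θ=217°: x = r cos θ + √(L² − h²) = -7.986355 + 263.998418 = 256.012063

θ=196°: 254.6499
θ=198°: 254.7268
θ=217°: 256.0121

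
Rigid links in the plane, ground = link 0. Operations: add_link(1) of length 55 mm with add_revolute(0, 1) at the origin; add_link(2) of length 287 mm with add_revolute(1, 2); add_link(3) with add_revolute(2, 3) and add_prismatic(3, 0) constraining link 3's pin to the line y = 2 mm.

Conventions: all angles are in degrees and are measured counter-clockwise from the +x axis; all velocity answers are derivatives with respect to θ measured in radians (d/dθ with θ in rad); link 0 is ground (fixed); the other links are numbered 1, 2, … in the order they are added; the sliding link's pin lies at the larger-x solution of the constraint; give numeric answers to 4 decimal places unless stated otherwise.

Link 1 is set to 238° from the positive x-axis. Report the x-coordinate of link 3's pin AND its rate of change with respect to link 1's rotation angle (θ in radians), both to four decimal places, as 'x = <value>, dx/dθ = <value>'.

geometry: r = 55 mm, L = 287 mm, e = 2 mm
crank pin P = (r cos θ, r sin θ) = (-29.145560, -46.642645)
h = r sin θ − e = -46.642645 − 2 = -48.642645
x = r cos θ + √(L² − h²) = -29.145560 + 282.847827 = 253.702267
dx/dθ = −r sin θ − h·r cos θ/√(L² − h²) (θ in radians; h = -48.642645) = 41.630349

x = 253.7023, dx/dθ = 41.6303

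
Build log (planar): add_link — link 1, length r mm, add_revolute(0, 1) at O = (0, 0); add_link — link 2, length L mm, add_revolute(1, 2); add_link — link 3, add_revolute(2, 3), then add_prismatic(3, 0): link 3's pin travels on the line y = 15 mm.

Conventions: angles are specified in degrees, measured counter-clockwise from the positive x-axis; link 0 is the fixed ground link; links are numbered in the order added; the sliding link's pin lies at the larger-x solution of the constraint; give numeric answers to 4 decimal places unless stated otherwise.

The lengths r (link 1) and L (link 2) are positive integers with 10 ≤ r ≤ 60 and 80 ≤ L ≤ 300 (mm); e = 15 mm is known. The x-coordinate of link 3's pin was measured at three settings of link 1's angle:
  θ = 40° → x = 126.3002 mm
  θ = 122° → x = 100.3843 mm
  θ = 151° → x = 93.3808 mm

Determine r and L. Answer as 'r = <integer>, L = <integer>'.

constraint per measurement: (x − r cos θ)² + (r sin θ − e)² = L²
subtracting the θ₁ and θ₂ equations cancels the r² and L² terms:
r = (x₁² − x₂²) / (2[(x₁cos θ₁ + e sin θ₁) − (x₂cos θ₂ + e sin θ₂)]) = 20.0000 → r = 20
L² = (x₁ − r cos θ₁)² + (r sin θ₁ − e)² = 12321.0053 → L = 111.0000 → L = 111
check at θ₃=151°: x = 93.3808 (printed 93.3808) ✓

r = 20, L = 111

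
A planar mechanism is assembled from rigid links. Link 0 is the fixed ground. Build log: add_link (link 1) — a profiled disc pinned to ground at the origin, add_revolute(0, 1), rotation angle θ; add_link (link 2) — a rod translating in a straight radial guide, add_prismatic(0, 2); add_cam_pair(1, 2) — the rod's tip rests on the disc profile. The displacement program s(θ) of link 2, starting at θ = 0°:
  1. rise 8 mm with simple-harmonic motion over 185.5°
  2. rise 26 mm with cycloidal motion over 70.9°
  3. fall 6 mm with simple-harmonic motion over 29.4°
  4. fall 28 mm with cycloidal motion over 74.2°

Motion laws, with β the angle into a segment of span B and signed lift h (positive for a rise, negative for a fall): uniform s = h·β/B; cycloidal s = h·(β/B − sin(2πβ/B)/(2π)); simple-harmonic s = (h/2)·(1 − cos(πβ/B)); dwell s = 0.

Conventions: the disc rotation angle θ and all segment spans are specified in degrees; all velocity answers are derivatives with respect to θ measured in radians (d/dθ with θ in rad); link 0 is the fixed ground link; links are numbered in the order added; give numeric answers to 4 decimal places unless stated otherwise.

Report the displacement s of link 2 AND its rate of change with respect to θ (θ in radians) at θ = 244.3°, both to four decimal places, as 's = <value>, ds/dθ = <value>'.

seg 1 [0°–185.5°] simple-harmonic, h=8: full span → s += 8 → s = 8.0000
seg 2 [185.5°–256.4°] cycloidal, h=26: θ=244.3° here. β=58.8, B=70.9. 26·(0.8293 − sin(2π·0.8293)/(2π)) = 25.1972 → s = 33.1972
velocity in seg [185.5°–256.4°] (cycloidal), θ in radians: β = 58.8° = 1.0263 rad, B = 70.9° = 1.2374 rad; ds/dθ = (h/B)(1 − cos(2πβ/B)) = (26/1.2374)(1 − cos(2π·0.8293)) = 10.965727 mm/rad

s = 33.1972, ds/dθ = 10.9657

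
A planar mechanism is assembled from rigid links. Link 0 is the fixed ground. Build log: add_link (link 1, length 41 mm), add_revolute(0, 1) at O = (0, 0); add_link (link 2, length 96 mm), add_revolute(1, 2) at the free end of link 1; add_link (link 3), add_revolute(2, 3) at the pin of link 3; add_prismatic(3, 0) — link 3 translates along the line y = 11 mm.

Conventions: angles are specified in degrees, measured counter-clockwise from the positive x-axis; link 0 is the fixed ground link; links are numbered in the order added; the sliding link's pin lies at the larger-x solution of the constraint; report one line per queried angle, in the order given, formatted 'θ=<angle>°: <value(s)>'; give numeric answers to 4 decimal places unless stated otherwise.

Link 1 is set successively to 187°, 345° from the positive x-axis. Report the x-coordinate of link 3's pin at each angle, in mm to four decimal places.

geometry: r = 41 mm, L = 96 mm, e = 11 mm
θ=187°: crank pin P = (r cos θ, r sin θ) = (-40.694392, -4.996643)
θ=187°: h = r sin θ − e = -4.996643 − 11 = -15.996643
θ=187°: x = r cos θ + √(L² − h²) = -40.694392 + 94.657844 = 53.963452
θ=345°: crank pin P = (r cos θ, r sin θ) = (39.602959, -10.611581)
θ=345°: h = r sin θ − e = -10.611581 − 11 = -21.611581
θ=345°: x = r cos θ + √(L² − h²) = 39.602959 + 93.535766 = 133.138725

θ=187°: 53.9635
θ=345°: 133.1387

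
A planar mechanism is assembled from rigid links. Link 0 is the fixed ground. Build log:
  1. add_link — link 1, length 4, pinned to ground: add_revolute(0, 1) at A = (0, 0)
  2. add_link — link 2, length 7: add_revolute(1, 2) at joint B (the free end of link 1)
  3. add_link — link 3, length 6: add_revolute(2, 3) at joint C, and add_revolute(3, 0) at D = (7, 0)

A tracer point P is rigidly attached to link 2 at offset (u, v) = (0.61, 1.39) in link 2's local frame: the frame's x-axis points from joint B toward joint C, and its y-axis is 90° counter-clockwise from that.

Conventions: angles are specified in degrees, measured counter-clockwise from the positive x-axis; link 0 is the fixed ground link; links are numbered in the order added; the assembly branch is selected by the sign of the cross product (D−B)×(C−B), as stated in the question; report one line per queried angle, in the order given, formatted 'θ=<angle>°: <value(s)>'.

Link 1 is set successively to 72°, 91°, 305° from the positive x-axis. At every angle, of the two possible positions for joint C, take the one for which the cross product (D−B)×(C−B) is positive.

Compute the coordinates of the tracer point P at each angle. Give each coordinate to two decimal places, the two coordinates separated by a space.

A=(0,0), D=(7.00,0)
θ=72°: B = A + 4.00·(cos72°, sin72°) = (1.2361, 3.8042)
θ=72°: |BD| = 6.9062
θ=72°: circle(B,7.00) ∩ circle(D,6.00): a=4.3943, h=5.4489
θ=72°:   candidates: C₊=(7.9051,5.9313) cross=37.631; C₋=(1.9021,-3.1640) cross=-37.631
θ=72°:   branch + wants cross > 0 → take C=(7.9051,5.9313) (cross=37.631)
θ=72°: ex = (C−B)/|BC| = (0.9527,0.3039); ey = (-0.3039,0.9527)
θ=72°: P = B + 0.61·ex + 1.39·ey = (1.3948,5.3139)
θ=91°: B = A + 4.00·(cos91°, sin91°) = (-0.0698, 3.9994)
θ=91°: |BD| = 8.1226
θ=91°: circle(B,7.00) ∩ circle(D,6.00): a=4.8616, h=5.0364
θ=91°:   candidates: C₊=(6.6414,5.9893) cross=40.909; C₋=(1.6818,-2.7779) cross=-40.909
θ=91°:   branch + wants cross > 0 → take C=(6.6414,5.9893) (cross=40.909)
θ=91°: ex = (C−B)/|BC| = (0.9587,0.2843); ey = (-0.2843,0.9587)
θ=91°: P = B + 0.61·ex + 1.39·ey = (0.1199,5.5054)
θ=305°: B = A + 4.00·(cos305°, sin305°) = (2.2943, -3.2766)
θ=305°: |BD| = 5.7341
θ=305°: circle(B,7.00) ∩ circle(D,6.00): a=4.0006, h=5.7441
θ=305°:   candidates: C₊=(2.2951,3.7234) cross=32.937; C₋=(8.8598,-5.7045) cross=-32.937
θ=305°:   branch + wants cross > 0 → take C=(2.2951,3.7234) (cross=32.937)
θ=305°: ex = (C−B)/|BC| = (0.0001,1.0000); ey = (-1.0000,0.0001)
θ=305°: P = B + 0.61·ex + 1.39·ey = (0.9044,-2.6665)

θ=72°: 1.39 5.31
θ=91°: 0.12 5.51
θ=305°: 0.90 -2.67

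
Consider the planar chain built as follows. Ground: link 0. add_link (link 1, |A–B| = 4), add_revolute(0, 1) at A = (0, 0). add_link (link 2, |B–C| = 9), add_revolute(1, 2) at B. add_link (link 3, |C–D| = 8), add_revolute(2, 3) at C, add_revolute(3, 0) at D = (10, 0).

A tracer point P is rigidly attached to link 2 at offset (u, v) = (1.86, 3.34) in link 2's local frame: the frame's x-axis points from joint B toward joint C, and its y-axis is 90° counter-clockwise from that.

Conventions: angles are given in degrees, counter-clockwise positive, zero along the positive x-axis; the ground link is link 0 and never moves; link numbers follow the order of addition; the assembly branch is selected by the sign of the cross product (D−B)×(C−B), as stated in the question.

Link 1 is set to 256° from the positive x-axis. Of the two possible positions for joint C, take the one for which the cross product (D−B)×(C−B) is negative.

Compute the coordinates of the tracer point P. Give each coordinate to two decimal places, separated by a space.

A=(0,0), D=(10.00,0)
B = A + 4.00·(cos256°, sin256°) = (-0.9677, -3.8812)
|BD| = 11.6342
circle(B,9.00) ∩ circle(D,8.00): a=6.5477, h=6.1748
  candidates: C₊=(3.1450,4.1242) cross=71.838; C₋=(7.2648,-7.5179) cross=-71.838
  branch - wants cross < 0 → take C=(7.2648,-7.5179) (cross=-71.838)
ex = (C−B)/|BC| = (0.9147,-0.4041); ey = (0.4041,0.9147)
P = B + 1.86·ex + 3.34·ey = (2.0833,-1.5776)

2.08 -1.58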